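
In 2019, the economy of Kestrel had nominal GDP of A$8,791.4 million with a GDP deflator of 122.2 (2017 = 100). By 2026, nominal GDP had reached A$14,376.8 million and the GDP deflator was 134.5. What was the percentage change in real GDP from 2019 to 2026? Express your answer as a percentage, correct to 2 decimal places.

48.58%

Deflate each year: 2019 → 8791.4/1.222 = 7194.27; 2026 → 14376.8/1.345 = 10689.07.
So real GDP changed by 10689.07/7194.27 − 1 = 0.4858, i.e. 48.58%.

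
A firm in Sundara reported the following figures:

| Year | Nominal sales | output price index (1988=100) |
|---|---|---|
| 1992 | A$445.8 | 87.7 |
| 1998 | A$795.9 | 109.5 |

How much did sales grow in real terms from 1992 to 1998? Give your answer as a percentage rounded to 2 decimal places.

42.99%

Real sales 1992 = 445.8 / 0.877 = 508.32.
Real sales 1998 = 795.9 / 1.095 = 726.85.
Real growth = 726.85 / 508.32 − 1 = 0.4299.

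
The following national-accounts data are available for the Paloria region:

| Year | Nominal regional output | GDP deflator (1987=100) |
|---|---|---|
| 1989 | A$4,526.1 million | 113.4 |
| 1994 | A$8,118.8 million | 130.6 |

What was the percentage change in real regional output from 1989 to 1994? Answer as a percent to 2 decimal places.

Real regional output 1989 = 4526.1 / 1.134 = 3991.27.
Real regional output 1994 = 8118.8 / 1.306 = 6216.54.
Real growth = 6216.54 / 3991.27 − 1 = 0.5575.

55.75%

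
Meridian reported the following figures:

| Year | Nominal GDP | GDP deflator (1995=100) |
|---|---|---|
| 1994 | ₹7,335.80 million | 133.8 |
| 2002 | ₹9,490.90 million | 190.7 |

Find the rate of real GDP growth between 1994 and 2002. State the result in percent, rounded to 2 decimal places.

Real GDP 1994 = 7335.80 / 1.338 = 5482.66.
Real GDP 2002 = 9490.90 / 1.907 = 4976.87.
Real growth = 4976.87 / 5482.66 − 1 = -0.0923.

-9.23%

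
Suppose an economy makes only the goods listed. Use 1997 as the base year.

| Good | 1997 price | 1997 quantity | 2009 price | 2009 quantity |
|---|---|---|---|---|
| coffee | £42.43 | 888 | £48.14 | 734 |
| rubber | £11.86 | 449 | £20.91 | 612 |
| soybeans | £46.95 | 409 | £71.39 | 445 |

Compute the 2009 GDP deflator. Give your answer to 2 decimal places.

Nominal GDP 2009 = 48.14·734 + 20.91·612 + 71.39·445 = 79900.23.
Real GDP 2009 (at 1997 prices) = 42.43·734 + 11.86·612 + 46.95·445 = 59294.69.
Deflator = Nominal/Real × 100 = 79900.23/59294.69 × 100 = 134.751.

134.75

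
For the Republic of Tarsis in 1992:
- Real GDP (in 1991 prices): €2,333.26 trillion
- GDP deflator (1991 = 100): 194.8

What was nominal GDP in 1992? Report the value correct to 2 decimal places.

Nominal GDP = Real × (GDP deflator/100) = 2333.26 × 1.948 = 4545.19.

€4,545.19 trillion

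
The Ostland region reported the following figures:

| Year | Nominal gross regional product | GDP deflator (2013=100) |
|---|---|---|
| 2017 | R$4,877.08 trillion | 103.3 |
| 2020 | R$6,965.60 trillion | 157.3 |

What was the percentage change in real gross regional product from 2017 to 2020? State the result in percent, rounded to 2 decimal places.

Real gross regional product 2017 = 4877.08 / 1.033 = 4721.28.
Real gross regional product 2020 = 6965.60 / 1.573 = 4428.23.
Real growth = 4428.23 / 4721.28 − 1 = -0.0621.

-6.21%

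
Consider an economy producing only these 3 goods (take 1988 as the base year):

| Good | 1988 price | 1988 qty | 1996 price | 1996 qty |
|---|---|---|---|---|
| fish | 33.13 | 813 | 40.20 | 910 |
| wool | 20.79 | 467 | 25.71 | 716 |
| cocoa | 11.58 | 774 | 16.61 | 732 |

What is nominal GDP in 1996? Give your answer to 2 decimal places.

Nominal GDP 1996 = Σ (p_1996 × q_1996) = 40.20·910 + 25.71·716 + 16.61·732 = 67148.88.

67148.88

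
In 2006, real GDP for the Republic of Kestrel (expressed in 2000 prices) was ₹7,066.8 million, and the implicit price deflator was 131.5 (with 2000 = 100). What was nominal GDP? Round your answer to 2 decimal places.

Nominal GDP = Real × (implicit price deflator/100) = 7066.8 × 1.315 = 9292.84.

₹9,292.84 million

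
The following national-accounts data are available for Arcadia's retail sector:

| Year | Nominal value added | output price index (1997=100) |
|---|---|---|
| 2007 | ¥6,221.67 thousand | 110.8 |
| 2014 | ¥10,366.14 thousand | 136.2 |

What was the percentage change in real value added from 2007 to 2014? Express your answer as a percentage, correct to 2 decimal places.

35.54%

Deflate each year: 2007 → 6221.67/1.108 = 5615.23; 2014 → 10366.14/1.362 = 7610.97.
So real value added changed by 7610.97/5615.23 − 1 = 0.3554, i.e. 35.54%.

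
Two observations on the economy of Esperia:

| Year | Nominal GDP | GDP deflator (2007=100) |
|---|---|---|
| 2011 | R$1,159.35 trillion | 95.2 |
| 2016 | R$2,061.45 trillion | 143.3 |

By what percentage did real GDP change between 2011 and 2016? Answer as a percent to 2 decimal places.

18.13%

Deflate each year: 2011 → 1159.35/0.952 = 1217.80; 2016 → 2061.45/1.433 = 1438.56.
So real GDP changed by 1438.56/1217.80 − 1 = 0.1813, i.e. 18.13%.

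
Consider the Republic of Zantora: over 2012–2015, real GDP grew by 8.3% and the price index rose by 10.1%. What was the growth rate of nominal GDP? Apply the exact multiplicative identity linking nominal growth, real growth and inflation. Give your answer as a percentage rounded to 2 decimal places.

19.24%

(1 + g_nom) = (1 + g_real)(1 + π) = 1.0830 × 1.1010 = 1.19238.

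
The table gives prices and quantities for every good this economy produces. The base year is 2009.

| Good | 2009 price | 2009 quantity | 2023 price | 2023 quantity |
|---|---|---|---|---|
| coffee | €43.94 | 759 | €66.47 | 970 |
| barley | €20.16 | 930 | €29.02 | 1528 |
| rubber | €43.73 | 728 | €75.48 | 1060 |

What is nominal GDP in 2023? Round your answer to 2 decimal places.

€188827.26

Nominal GDP 2023 = Σ (p_2023 × q_2023) = 66.47·970 + 29.02·1528 + 75.48·1060 = 188827.26.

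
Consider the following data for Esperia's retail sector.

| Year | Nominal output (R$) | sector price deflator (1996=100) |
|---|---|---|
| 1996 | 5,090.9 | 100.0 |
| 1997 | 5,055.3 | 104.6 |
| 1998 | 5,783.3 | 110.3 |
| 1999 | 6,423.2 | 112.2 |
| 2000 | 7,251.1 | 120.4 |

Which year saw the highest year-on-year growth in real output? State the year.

1999

1997: real = 5055.3/1.046 = 4832.98; growth vs 1996 (5090.90) = -5.07%.
1998: real = 5783.3/1.103 = 5243.25; growth vs 1997 (4832.98) = 8.49%.
1999: real = 6423.2/1.122 = 5724.78; growth vs 1998 (5243.25) = 9.18%.
2000: real = 7251.1/1.204 = 6022.51; growth vs 1999 (5724.78) = 5.20%.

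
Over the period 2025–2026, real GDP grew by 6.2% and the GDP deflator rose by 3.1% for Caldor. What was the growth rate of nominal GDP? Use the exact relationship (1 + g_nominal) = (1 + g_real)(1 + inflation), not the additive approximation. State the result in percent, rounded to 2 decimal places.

9.49%

(1 + g_nom) = (1 + g_real)(1 + π) = 1.0620 × 1.0310 = 1.09492.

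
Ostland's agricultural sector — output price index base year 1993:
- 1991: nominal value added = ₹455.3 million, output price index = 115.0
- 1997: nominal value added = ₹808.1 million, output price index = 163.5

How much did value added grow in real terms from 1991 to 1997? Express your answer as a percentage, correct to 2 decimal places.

24.84%

Real value added 1991 = 455.3 / 1.150 = 395.91.
Real value added 1997 = 808.1 / 1.635 = 494.25.
Real growth = 494.25 / 395.91 − 1 = 0.2484.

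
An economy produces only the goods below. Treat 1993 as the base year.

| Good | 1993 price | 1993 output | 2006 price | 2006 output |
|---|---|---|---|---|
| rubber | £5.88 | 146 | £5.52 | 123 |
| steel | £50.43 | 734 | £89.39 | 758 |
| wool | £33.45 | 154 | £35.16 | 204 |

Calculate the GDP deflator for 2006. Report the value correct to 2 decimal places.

165.18

Nominal GDP 2006 = 5.52·123 + 89.39·758 + 35.16·204 = 75609.22.
Real GDP 2006 (at 1993 prices) = 5.88·123 + 50.43·758 + 33.45·204 = 45772.98.
Deflator = Nominal/Real × 100 = 75609.22/45772.98 × 100 = 165.183.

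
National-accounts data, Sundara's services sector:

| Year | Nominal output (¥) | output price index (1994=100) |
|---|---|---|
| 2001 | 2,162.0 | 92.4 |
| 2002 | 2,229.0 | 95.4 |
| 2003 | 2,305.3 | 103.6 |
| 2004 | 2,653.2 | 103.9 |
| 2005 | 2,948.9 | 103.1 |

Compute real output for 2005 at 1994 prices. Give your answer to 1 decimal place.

¥2,860.2

Real output 2005 = 2948.9 / 1.031 = 2860.23.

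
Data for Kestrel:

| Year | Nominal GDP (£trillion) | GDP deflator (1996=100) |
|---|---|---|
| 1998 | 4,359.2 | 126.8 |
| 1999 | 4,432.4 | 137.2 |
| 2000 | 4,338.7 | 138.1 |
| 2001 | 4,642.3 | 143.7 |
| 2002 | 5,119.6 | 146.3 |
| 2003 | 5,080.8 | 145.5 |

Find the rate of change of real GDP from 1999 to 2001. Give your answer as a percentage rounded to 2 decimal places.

Real GDP 1999 = 4432.4/1.372 = 3230.61.
Real GDP 2001 = 4642.3/1.437 = 3230.55.
Change = 3230.55/3230.61 − 1 = 0.0000.

0.00%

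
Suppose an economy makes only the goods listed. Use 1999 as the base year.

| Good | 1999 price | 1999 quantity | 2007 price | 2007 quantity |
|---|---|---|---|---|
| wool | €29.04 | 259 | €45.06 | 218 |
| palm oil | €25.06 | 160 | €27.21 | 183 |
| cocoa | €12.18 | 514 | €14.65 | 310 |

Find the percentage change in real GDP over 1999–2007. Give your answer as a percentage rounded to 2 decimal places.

Real GDP 1999 = Nominal GDP 1999 = 29.04·259 + 25.06·160 + 12.18·514 = 17791.48.
Real GDP 2007 (at 1999 prices) = 29.04·218 + 25.06·183 + 12.18·310 = 14692.50.
Real growth = 14692.50/17791.48 − 1 = -0.1742.

-17.42%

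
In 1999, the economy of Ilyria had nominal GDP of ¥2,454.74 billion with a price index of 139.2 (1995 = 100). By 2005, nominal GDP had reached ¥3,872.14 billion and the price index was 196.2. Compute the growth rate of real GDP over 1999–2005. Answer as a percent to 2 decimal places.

Deflate each year: 1999 → 2454.74/1.392 = 1763.46; 2005 → 3872.14/1.962 = 1973.57.
So real GDP changed by 1973.57/1763.46 − 1 = 0.1191, i.e. 11.91%.

11.91%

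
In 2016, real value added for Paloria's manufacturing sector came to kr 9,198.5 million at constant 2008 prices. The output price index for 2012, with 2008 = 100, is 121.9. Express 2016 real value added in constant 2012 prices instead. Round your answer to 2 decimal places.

kr 11,212.97 million

Real value added in 2012 prices = Real value added in 2008 prices × (P_2012/P_2008) = 9198.5 × 1.219 = 11212.97.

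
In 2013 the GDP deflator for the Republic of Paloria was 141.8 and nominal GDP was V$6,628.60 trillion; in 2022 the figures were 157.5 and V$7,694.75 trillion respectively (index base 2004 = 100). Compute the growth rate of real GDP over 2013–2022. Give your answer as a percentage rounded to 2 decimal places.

Deflate each year: 2013 → 6628.60/1.418 = 4674.61; 2022 → 7694.75/1.575 = 4885.56.
So real GDP changed by 4885.56/4674.61 − 1 = 0.0451, i.e. 4.51%.

4.51%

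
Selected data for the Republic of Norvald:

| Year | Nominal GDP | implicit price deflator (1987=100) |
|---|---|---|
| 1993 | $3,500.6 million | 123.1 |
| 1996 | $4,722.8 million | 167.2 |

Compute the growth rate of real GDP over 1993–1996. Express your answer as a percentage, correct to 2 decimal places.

-0.67%

Real GDP 1993 = 3500.6 / 1.231 = 2843.70.
Real GDP 1996 = 4722.8 / 1.672 = 2824.64.
Real growth = 2824.64 / 2843.70 − 1 = -0.0067.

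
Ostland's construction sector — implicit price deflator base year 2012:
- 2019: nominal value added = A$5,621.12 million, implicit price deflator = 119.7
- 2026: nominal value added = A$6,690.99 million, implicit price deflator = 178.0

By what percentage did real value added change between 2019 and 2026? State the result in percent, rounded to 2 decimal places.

-19.95%

Deflate each year: 2019 → 5621.12/1.197 = 4696.01; 2026 → 6690.99/1.780 = 3758.98.
So real value added changed by 3758.98/4696.01 − 1 = -0.1995, i.e. -19.95%.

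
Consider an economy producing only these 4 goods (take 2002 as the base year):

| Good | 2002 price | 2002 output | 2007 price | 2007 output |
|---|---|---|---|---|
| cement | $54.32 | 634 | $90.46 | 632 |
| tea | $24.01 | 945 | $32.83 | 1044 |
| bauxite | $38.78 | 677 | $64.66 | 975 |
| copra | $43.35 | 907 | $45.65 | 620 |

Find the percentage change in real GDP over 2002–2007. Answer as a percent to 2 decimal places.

1.13%

Real GDP 2002 = Nominal GDP 2002 = 54.32·634 + 24.01·945 + 38.78·677 + 43.35·907 = 122700.84.
Real GDP 2007 (at 2002 prices) = 54.32·632 + 24.01·1044 + 38.78·975 + 43.35·620 = 124084.18.
Real growth = 124084.18/122700.84 − 1 = 0.0113.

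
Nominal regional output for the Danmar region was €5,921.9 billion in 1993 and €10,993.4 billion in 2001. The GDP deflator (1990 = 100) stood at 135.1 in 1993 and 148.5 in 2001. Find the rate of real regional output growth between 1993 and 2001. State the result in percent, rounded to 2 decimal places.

Real regional output 1993 = 5921.9 / 1.351 = 4383.35.
Real regional output 2001 = 10993.4 / 1.485 = 7402.96.
Real growth = 7402.96 / 4383.35 − 1 = 0.6889.

68.89%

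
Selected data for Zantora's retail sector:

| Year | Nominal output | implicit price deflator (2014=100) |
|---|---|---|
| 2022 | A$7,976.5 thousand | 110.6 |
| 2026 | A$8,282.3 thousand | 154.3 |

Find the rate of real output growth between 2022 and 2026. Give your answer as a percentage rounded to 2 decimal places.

-25.57%

Deflate each year: 2022 → 7976.5/1.106 = 7212.03; 2026 → 8282.3/1.543 = 5367.66.
So real output changed by 5367.66/7212.03 − 1 = -0.2557, i.e. -25.57%.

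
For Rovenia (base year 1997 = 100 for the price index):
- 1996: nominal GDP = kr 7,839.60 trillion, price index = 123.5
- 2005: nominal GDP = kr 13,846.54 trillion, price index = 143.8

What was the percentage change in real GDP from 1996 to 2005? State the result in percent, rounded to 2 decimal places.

Real GDP 1996 = 7839.60 / 1.235 = 6347.85.
Real GDP 2005 = 13846.54 / 1.438 = 9629.03.
Real growth = 9629.03 / 6347.85 − 1 = 0.5169.

51.69%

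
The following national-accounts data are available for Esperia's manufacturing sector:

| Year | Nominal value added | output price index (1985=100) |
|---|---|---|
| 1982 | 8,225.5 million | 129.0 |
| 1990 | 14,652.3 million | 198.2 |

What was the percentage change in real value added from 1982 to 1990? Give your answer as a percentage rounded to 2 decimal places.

15.94%

Real value added 1982 = 8225.5 / 1.290 = 6376.36.
Real value added 1990 = 14652.3 / 1.982 = 7392.68.
Real growth = 7392.68 / 6376.36 − 1 = 0.1594.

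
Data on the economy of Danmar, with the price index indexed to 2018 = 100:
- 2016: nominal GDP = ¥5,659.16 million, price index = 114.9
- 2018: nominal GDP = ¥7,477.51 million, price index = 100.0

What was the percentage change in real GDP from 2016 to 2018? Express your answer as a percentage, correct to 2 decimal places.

51.82%

Deflate each year: 2016 → 5659.16/1.149 = 4925.29; 2018 → 7477.51/1.000 = 7477.51.
So real GDP changed by 7477.51/4925.29 − 1 = 0.5182, i.e. 51.82%.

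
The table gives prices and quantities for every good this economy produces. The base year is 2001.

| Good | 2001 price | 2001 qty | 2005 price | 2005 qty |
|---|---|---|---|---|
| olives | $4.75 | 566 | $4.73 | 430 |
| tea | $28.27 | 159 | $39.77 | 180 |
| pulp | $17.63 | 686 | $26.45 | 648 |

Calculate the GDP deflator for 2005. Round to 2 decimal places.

Nominal GDP 2005 = 4.73·430 + 39.77·180 + 26.45·648 = 26332.10.
Real GDP 2005 (at 2001 prices) = 4.75·430 + 28.27·180 + 17.63·648 = 18555.34.
Deflator = Nominal/Real × 100 = 26332.10/18555.34 × 100 = 141.911.

141.91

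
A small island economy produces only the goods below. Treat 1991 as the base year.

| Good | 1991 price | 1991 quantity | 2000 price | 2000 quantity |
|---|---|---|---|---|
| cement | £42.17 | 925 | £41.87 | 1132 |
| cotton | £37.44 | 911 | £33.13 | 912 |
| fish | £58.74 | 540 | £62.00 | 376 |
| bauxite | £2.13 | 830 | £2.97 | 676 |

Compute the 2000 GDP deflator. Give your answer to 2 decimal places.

Nominal GDP 2000 = 41.87·1132 + 33.13·912 + 62.00·376 + 2.97·676 = 102931.12.
Real GDP 2000 (at 1991 prices) = 42.17·1132 + 37.44·912 + 58.74·376 + 2.13·676 = 105407.84.
Deflator = Nominal/Real × 100 = 102931.12/105407.84 × 100 = 97.650.

97.65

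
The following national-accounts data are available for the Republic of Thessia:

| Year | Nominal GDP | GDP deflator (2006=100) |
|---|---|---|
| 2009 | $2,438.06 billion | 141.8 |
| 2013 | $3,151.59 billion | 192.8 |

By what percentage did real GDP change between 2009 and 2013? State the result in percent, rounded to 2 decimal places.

Deflate each year: 2009 → 2438.06/1.418 = 1719.37; 2013 → 3151.59/1.928 = 1634.64.
So real GDP changed by 1634.64/1719.37 − 1 = -0.0493, i.e. -4.93%.

-4.93%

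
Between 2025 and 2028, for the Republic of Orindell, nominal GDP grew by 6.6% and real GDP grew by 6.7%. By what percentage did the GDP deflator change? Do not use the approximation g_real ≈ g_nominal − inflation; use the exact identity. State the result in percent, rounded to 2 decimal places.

-0.09%

(1 + g_nom) = (1 + g_real)(1 + π), so π = 1.0660 / 1.0670 − 1 = -0.00094.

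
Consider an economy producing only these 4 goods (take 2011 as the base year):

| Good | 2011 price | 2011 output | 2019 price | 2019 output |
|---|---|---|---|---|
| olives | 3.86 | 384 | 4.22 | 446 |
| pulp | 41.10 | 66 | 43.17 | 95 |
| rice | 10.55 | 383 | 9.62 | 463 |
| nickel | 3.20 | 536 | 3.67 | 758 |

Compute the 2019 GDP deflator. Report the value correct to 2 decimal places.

Nominal GDP 2019 = 4.22·446 + 43.17·95 + 9.62·463 + 3.67·758 = 13219.19.
Real GDP 2019 (at 2011 prices) = 3.86·446 + 41.10·95 + 10.55·463 + 3.20·758 = 12936.31.
Deflator = Nominal/Real × 100 = 13219.19/12936.31 × 100 = 102.187.

102.19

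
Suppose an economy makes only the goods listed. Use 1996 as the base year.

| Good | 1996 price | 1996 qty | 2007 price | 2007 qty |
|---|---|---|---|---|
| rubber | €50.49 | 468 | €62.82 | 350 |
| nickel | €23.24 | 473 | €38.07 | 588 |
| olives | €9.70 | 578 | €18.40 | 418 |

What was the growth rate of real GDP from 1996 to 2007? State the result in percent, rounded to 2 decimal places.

-12.02%

Real GDP 1996 = Nominal GDP 1996 = 50.49·468 + 23.24·473 + 9.70·578 = 40228.44.
Real GDP 2007 (at 1996 prices) = 50.49·350 + 23.24·588 + 9.70·418 = 35391.22.
Real growth = 35391.22/40228.44 − 1 = -0.1202.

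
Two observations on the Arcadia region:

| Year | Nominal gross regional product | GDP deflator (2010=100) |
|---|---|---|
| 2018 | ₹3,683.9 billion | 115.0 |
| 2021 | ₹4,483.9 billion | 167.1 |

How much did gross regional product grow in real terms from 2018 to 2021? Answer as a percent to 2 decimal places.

Real gross regional product 2018 = 3683.9 / 1.150 = 3203.39.
Real gross regional product 2021 = 4483.9 / 1.671 = 2683.36.
Real growth = 2683.36 / 3203.39 − 1 = -0.1623.

-16.23%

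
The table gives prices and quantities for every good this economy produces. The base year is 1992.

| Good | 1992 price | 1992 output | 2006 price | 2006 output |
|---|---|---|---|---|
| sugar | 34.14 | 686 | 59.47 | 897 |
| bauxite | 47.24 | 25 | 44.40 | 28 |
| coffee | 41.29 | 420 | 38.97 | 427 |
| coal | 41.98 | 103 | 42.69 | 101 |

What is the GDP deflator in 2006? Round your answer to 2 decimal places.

140.36

Nominal GDP 2006 = 59.47·897 + 44.40·28 + 38.97·427 + 42.69·101 = 75539.67.
Real GDP 2006 (at 1992 prices) = 34.14·897 + 47.24·28 + 41.29·427 + 41.98·101 = 53817.11.
Deflator = Nominal/Real × 100 = 75539.67/53817.11 × 100 = 140.364.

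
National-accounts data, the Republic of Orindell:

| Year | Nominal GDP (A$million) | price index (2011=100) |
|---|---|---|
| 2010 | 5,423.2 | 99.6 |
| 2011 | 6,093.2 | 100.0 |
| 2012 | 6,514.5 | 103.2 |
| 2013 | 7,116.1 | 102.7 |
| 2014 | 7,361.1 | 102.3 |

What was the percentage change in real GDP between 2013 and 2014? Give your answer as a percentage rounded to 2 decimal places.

3.85%

Real GDP 2013 = 7116.1/1.027 = 6929.02.
Real GDP 2014 = 7361.1/1.023 = 7195.60.
Change = 7195.60/6929.02 − 1 = 0.0385.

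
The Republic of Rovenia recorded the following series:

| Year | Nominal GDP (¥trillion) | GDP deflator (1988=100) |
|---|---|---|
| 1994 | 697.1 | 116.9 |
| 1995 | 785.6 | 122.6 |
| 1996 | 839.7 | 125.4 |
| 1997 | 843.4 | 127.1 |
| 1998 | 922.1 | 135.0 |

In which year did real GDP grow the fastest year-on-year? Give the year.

1995: real = 785.6/1.226 = 640.78; growth vs 1994 (596.32) = 7.46%.
1996: real = 839.7/1.254 = 669.62; growth vs 1995 (640.78) = 4.50%.
1997: real = 843.4/1.271 = 663.57; growth vs 1996 (669.62) = -0.90%.
1998: real = 922.1/1.350 = 683.04; growth vs 1997 (663.57) = 2.93%.

1995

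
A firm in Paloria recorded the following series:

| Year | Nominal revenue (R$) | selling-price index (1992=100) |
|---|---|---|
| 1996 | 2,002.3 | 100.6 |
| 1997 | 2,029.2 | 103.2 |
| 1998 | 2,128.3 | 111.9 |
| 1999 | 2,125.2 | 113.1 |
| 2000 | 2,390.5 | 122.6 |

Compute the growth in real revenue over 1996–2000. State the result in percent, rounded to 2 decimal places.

Real revenue 1996 = 2002.3/1.006 = 1990.36.
Real revenue 2000 = 2390.5/1.226 = 1949.84.
Change = 1949.84/1990.36 − 1 = -0.0204.

-2.04%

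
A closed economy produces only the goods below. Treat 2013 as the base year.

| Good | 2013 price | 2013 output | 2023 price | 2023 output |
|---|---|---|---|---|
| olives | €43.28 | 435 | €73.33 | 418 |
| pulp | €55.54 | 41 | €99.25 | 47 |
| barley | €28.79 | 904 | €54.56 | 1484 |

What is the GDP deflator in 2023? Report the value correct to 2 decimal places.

183.34

Nominal GDP 2023 = 73.33·418 + 99.25·47 + 54.56·1484 = 116283.73.
Real GDP 2023 (at 2013 prices) = 43.28·418 + 55.54·47 + 28.79·1484 = 63425.78.
Deflator = Nominal/Real × 100 = 116283.73/63425.78 × 100 = 183.338.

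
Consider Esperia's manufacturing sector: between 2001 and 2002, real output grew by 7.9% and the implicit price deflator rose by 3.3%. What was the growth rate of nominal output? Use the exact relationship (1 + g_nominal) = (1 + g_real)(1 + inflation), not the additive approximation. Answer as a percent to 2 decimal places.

(1 + g_nom) = (1 + g_real)(1 + π) = 1.0790 × 1.0330 = 1.11461.

11.46%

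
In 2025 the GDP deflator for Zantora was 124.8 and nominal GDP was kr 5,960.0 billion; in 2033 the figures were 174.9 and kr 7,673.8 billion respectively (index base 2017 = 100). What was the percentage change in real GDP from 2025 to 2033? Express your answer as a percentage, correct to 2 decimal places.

Deflate each year: 2025 → 5960.0/1.248 = 4775.64; 2033 → 7673.8/1.749 = 4387.54.
So real GDP changed by 4387.54/4775.64 − 1 = -0.0813, i.e. -8.13%.

-8.13%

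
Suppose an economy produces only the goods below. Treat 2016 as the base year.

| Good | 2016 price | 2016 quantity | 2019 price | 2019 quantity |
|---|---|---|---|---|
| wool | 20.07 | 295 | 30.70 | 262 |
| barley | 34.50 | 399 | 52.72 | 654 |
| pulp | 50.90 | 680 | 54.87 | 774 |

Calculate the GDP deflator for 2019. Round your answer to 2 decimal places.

126.44

Nominal GDP 2019 = 30.70·262 + 52.72·654 + 54.87·774 = 84991.66.
Real GDP 2019 (at 2016 prices) = 20.07·262 + 34.50·654 + 50.90·774 = 67217.94.
Deflator = Nominal/Real × 100 = 84991.66/67217.94 × 100 = 126.442.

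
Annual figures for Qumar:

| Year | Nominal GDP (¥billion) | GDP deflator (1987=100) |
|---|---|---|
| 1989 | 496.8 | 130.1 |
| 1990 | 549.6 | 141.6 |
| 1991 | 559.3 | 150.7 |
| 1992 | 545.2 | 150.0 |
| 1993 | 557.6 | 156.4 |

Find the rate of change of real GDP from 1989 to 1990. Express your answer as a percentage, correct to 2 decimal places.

Real GDP 1989 = 496.8/1.301 = 381.86.
Real GDP 1990 = 549.6/1.416 = 388.14.
Change = 388.14/381.86 − 1 = 0.0164.

1.64%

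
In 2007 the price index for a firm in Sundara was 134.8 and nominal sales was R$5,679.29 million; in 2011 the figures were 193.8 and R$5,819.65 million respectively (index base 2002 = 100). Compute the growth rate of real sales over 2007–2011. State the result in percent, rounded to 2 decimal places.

Real sales 2007 = 5679.29 / 1.348 = 4213.12.
Real sales 2011 = 5819.65 / 1.938 = 3002.92.
Real growth = 3002.92 / 4213.12 − 1 = -0.2872.

-28.72%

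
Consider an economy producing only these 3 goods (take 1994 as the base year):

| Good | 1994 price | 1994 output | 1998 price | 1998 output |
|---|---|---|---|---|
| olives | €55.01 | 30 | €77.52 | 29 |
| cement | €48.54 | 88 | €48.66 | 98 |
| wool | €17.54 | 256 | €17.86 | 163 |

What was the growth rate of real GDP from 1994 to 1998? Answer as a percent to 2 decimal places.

Real GDP 1994 = Nominal GDP 1994 = 55.01·30 + 48.54·88 + 17.54·256 = 10412.06.
Real GDP 1998 (at 1994 prices) = 55.01·29 + 48.54·98 + 17.54·163 = 9211.23.
Real growth = 9211.23/10412.06 − 1 = -0.1153.

-11.53%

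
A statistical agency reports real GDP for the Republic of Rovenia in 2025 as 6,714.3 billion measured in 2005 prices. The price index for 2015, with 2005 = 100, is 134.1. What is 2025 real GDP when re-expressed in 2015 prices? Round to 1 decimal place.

Real GDP in 2015 prices = Real GDP in 2005 prices × (P_2015/P_2005) = 6714.3 × 1.341 = 9003.88.

9,003.9 billion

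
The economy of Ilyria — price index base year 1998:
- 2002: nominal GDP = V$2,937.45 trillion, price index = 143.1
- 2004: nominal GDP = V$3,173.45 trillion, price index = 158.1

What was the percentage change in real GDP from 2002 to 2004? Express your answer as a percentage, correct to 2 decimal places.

-2.22%

Deflate each year: 2002 → 2937.45/1.431 = 2052.73; 2004 → 3173.45/1.581 = 2007.24.
So real GDP changed by 2007.24/2052.73 − 1 = -0.0222, i.e. -2.22%.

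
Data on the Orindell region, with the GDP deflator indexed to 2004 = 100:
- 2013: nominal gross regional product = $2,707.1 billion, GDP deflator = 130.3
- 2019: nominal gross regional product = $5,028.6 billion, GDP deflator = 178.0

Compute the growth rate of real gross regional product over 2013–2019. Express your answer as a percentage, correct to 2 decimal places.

35.98%

Real gross regional product 2013 = 2707.1 / 1.303 = 2077.59.
Real gross regional product 2019 = 5028.6 / 1.780 = 2825.06.
Real growth = 2825.06 / 2077.59 − 1 = 0.3598.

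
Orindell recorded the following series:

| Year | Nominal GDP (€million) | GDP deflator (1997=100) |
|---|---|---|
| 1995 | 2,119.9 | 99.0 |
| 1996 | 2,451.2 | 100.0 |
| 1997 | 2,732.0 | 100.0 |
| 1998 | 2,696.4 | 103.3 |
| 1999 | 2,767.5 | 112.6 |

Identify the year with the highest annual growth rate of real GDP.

1996: real = 2451.2/1.000 = 2451.20; growth vs 1995 (2141.31) = 14.47%.
1997: real = 2732.0/1.000 = 2732.00; growth vs 1996 (2451.20) = 11.46%.
1998: real = 2696.4/1.033 = 2610.26; growth vs 1997 (2732.00) = -4.46%.
1999: real = 2767.5/1.126 = 2457.82; growth vs 1998 (2610.26) = -5.84%.

1996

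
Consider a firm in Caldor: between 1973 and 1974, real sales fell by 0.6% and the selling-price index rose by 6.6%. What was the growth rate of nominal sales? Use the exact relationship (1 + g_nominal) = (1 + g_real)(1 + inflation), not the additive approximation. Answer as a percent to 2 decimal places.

5.96%

(1 + g_nom) = (1 + g_real)(1 + π) = 0.9940 × 1.0660 = 1.05960.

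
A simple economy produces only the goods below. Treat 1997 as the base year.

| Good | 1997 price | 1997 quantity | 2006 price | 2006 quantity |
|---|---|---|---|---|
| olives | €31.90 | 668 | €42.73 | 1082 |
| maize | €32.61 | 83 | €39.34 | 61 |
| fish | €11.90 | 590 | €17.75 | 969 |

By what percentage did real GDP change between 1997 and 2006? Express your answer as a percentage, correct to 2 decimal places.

54.77%

Real GDP 1997 = Nominal GDP 1997 = 31.90·668 + 32.61·83 + 11.90·590 = 31036.83.
Real GDP 2006 (at 1997 prices) = 31.90·1082 + 32.61·61 + 11.90·969 = 48036.11.
Real growth = 48036.11/31036.83 − 1 = 0.5477.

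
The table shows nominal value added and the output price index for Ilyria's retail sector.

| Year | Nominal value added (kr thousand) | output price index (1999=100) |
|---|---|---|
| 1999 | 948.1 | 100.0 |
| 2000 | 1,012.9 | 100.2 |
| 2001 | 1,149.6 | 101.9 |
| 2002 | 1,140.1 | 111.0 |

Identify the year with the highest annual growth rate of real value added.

2001

2000: real = 1012.9/1.002 = 1010.88; growth vs 1999 (948.10) = 6.62%.
2001: real = 1149.6/1.019 = 1128.16; growth vs 2000 (1010.88) = 11.60%.
2002: real = 1140.1/1.110 = 1027.12; growth vs 2001 (1128.16) = -8.96%.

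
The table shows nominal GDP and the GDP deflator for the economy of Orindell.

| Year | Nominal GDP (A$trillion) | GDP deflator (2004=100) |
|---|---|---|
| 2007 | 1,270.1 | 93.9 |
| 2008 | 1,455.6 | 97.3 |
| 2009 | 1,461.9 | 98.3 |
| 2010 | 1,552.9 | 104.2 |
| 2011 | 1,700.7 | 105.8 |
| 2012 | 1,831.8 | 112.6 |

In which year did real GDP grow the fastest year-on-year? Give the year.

2008: real = 1455.6/0.973 = 1495.99; growth vs 2007 (1352.61) = 10.60%.
2009: real = 1461.9/0.983 = 1487.18; growth vs 2008 (1495.99) = -0.59%.
2010: real = 1552.9/1.042 = 1490.31; growth vs 2009 (1487.18) = 0.21%.
2011: real = 1700.7/1.058 = 1607.47; growth vs 2010 (1490.31) = 7.86%.
2012: real = 1831.8/1.126 = 1626.82; growth vs 2011 (1607.47) = 1.20%.

2008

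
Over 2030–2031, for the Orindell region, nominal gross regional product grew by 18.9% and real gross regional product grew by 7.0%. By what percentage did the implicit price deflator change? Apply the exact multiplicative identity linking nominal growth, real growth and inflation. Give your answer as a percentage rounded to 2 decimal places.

11.12%

(1 + g_nom) = (1 + g_real)(1 + π), so π = 1.1890 / 1.0700 − 1 = 0.11121.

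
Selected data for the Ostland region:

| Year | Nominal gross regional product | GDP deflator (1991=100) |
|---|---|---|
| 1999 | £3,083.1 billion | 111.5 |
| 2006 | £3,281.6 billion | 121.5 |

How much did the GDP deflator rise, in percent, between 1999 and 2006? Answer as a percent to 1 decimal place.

Price-level change = 121.5 / 111.5 − 1 = 0.0897.

9.0%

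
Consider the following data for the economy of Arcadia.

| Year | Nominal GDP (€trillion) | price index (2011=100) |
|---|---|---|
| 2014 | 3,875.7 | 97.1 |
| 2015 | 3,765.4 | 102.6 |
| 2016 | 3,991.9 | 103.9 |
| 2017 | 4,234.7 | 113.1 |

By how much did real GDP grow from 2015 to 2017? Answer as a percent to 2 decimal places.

2.02%

Real GDP 2015 = 3765.4/1.026 = 3669.98.
Real GDP 2017 = 4234.7/1.131 = 3744.21.
Change = 3744.21/3669.98 − 1 = 0.0202.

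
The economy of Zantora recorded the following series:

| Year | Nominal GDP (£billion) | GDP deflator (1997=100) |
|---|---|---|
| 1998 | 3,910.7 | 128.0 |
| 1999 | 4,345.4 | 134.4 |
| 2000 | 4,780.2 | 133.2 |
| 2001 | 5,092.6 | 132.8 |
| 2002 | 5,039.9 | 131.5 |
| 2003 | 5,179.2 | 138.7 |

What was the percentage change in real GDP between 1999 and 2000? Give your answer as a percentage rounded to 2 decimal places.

Real GDP 1999 = 4345.4/1.344 = 3233.18.
Real GDP 2000 = 4780.2/1.332 = 3588.74.
Change = 3588.74/3233.18 − 1 = 0.1100.

11.00%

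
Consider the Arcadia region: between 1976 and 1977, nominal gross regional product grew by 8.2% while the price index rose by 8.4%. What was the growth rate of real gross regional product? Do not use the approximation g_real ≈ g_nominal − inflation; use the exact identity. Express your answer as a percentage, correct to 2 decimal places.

(1 + g_nom) = (1 + g_real)(1 + π), so g_real = 1.0820 / 1.0840 − 1 = -0.00185.

-0.18%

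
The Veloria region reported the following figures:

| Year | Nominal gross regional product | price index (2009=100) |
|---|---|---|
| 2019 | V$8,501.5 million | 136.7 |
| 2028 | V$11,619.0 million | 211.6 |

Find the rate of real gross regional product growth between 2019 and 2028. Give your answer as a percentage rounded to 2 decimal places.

Real gross regional product 2019 = 8501.5 / 1.367 = 6219.09.
Real gross regional product 2028 = 11619.0 / 2.116 = 5491.02.
Real growth = 5491.02 / 6219.09 − 1 = -0.1171.

-11.71%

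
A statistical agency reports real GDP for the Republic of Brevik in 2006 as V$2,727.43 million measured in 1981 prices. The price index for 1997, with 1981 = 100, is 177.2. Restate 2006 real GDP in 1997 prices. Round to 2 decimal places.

Real GDP in 1997 prices = Real GDP in 1981 prices × (P_1997/P_1981) = 2727.43 × 1.772 = 4833.01.

V$4,833.01 million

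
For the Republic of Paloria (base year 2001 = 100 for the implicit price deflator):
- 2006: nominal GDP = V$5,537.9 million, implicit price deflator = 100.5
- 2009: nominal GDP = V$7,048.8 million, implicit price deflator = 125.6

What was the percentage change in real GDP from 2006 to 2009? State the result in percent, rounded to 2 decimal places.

1.85%

Real GDP 2006 = 5537.9 / 1.005 = 5510.35.
Real GDP 2009 = 7048.8 / 1.256 = 5612.10.
Real growth = 5612.10 / 5510.35 − 1 = 0.0185.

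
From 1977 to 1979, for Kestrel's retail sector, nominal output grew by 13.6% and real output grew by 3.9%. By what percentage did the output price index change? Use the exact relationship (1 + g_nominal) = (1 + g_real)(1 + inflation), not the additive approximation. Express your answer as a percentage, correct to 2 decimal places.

9.34%

(1 + g_nom) = (1 + g_real)(1 + π), so π = 1.1360 / 1.0390 − 1 = 0.09336.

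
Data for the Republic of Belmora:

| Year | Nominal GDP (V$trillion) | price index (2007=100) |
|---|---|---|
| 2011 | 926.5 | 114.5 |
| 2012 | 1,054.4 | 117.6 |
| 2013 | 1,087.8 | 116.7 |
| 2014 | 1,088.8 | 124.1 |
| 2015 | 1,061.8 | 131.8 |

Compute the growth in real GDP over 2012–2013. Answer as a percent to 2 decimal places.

3.96%

Real GDP 2012 = 1054.4/1.176 = 896.60.
Real GDP 2013 = 1087.8/1.167 = 932.13.
Change = 932.13/896.60 − 1 = 0.0396.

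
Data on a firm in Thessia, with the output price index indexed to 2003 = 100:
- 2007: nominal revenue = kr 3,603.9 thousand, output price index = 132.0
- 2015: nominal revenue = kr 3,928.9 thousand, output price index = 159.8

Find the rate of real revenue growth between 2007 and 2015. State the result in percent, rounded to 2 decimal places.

-9.95%

Real revenue 2007 = 3603.9 / 1.320 = 2730.23.
Real revenue 2015 = 3928.9 / 1.598 = 2458.64.
Real growth = 2458.64 / 2730.23 − 1 = -0.0995.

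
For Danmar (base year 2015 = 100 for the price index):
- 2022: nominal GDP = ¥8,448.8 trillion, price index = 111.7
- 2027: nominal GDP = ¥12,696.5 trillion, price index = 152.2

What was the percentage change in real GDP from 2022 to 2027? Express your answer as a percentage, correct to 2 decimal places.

10.29%

Real GDP 2022 = 8448.8 / 1.117 = 7563.83.
Real GDP 2027 = 12696.5 / 1.522 = 8341.98.
Real growth = 8341.98 / 7563.83 − 1 = 0.1029.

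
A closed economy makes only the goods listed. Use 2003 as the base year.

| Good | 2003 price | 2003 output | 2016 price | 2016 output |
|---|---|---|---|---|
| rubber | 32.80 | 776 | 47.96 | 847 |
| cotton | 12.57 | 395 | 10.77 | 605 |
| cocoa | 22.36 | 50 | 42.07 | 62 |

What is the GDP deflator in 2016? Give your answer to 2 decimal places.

135.28

Nominal GDP 2016 = 47.96·847 + 10.77·605 + 42.07·62 = 49746.31.
Real GDP 2016 (at 2003 prices) = 32.80·847 + 12.57·605 + 22.36·62 = 36772.77.
Deflator = Nominal/Real × 100 = 49746.31/36772.77 × 100 = 135.280.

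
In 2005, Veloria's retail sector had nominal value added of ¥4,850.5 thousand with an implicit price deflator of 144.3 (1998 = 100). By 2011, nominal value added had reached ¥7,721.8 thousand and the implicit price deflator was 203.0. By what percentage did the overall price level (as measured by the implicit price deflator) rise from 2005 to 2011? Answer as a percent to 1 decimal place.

Price-level change = 203.0 / 144.3 − 1 = 0.4068.

40.7%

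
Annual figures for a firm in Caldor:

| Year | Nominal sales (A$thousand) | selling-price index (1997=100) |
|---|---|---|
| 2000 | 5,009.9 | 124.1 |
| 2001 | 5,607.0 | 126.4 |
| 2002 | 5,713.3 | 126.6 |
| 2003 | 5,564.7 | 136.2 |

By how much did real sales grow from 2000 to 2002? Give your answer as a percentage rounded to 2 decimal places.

11.79%

Real sales 2000 = 5009.9/1.241 = 4036.99.
Real sales 2002 = 5713.3/1.266 = 4512.88.
Change = 4512.88/4036.99 − 1 = 0.1179.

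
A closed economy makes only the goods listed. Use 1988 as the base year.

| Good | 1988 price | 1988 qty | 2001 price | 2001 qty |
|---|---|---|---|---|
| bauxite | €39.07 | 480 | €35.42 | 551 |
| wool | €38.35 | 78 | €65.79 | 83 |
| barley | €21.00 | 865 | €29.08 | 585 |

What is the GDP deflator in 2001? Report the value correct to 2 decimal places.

Nominal GDP 2001 = 35.42·551 + 65.79·83 + 29.08·585 = 41988.79.
Real GDP 2001 (at 1988 prices) = 39.07·551 + 38.35·83 + 21.00·585 = 36995.62.
Deflator = Nominal/Real × 100 = 41988.79/36995.62 × 100 = 113.497.

113.50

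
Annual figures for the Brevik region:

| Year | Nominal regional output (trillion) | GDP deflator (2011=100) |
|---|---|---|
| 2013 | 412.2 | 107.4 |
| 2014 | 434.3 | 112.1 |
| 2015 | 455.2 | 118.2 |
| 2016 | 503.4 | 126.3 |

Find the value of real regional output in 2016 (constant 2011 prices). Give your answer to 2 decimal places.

398.57 trillion

Real regional output 2016 = 503.4 / 1.263 = 398.57.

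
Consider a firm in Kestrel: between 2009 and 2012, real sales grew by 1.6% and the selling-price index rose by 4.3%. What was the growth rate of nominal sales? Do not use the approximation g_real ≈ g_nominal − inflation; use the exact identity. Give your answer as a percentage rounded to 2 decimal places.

(1 + g_nom) = (1 + g_real)(1 + π) = 1.0160 × 1.0430 = 1.05969.

5.97%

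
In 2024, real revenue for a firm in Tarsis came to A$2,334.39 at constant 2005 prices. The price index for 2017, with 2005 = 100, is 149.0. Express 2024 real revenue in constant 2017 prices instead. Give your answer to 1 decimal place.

A$3,478.2

Real revenue in 2017 prices = Real revenue in 2005 prices × (P_2017/P_2005) = 2334.39 × 1.490 = 3478.24.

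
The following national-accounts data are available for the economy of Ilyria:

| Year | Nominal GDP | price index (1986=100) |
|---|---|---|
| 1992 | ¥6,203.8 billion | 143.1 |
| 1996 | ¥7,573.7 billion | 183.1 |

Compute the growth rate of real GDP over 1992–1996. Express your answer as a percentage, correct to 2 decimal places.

Deflate each year: 1992 → 6203.8/1.431 = 4335.29; 1996 → 7573.7/1.831 = 4136.37.
So real GDP changed by 4136.37/4335.29 − 1 = -0.0459, i.e. -4.59%.

-4.59%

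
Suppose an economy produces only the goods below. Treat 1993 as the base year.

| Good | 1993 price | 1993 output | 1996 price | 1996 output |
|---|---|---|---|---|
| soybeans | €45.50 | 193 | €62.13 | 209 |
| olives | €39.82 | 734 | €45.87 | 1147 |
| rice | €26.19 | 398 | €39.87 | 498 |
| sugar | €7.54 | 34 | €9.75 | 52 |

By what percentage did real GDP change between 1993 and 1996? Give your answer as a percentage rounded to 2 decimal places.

40.93%

Real GDP 1993 = Nominal GDP 1993 = 45.50·193 + 39.82·734 + 26.19·398 + 7.54·34 = 48689.36.
Real GDP 1996 (at 1993 prices) = 45.50·209 + 39.82·1147 + 26.19·498 + 7.54·52 = 68617.74.
Real growth = 68617.74/48689.36 − 1 = 0.4093.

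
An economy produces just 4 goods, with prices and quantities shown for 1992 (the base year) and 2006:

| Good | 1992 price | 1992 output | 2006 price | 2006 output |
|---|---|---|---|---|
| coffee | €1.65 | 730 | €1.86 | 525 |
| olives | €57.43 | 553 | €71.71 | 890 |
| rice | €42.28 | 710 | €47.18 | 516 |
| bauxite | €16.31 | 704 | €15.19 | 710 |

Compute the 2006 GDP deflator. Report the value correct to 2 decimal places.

Nominal GDP 2006 = 1.86·525 + 71.71·890 + 47.18·516 + 15.19·710 = 99928.18.
Real GDP 2006 (at 1992 prices) = 1.65·525 + 57.43·890 + 42.28·516 + 16.31·710 = 85375.53.
Deflator = Nominal/Real × 100 = 99928.18/85375.53 × 100 = 117.045.

117.05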